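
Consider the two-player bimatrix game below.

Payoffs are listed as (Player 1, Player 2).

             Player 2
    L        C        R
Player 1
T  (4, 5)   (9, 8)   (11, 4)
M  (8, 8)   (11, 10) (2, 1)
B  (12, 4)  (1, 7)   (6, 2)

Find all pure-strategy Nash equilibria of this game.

For each strategy profile, look for a profitable unilateral deviation.
(T, L): Player 1 can switch to M (4 → 8). Not NE.
(T, C): Player 1 can switch to M (9 → 11). Not NE.
(T, R): Player 2 can switch to L (4 → 5). Not NE.
(M, L): Player 1 can switch to B (8 → 12). Not NE.
(M, C): Player 1 gets 11, best alternative 9; Player 2 gets 10, best alternative 8. No profitable deviation — NE.
(M, R): Player 1 can switch to T (2 → 11). Not NE.
(B, L): Player 2 can switch to C (4 → 7). Not NE.
(The remaining 2 profiles each have a profitable deviation by the same check.)

(M, C)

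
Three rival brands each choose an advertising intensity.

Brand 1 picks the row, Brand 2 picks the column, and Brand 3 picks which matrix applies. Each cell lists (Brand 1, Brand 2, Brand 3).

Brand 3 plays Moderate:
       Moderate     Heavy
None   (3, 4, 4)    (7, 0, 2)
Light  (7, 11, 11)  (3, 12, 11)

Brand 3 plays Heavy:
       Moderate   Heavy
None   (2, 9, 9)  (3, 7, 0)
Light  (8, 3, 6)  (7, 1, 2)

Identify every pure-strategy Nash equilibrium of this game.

none

Brand 1 against (Moderate, Moderate): payoffs 3, 7 → best response Light.
Brand 1 against (Moderate, Heavy): payoffs 2, 8 → best response Light.
Brand 1 against (Heavy, Moderate): payoffs 7, 3 → best response None.
Brand 1 against (Heavy, Heavy): payoffs 3, 7 → best response Light.
Brand 2 against (None, Moderate): payoffs 4, 0 → best response Moderate.
Brand 2 against (None, Heavy): payoffs 9, 7 → best response Moderate.
Brand 2 against (Light, Moderate): payoffs 11, 12 → best response Heavy.
Brand 2 against (Light, Heavy): payoffs 3, 1 → best response Moderate.
Brand 3 against (None, Moderate): payoffs 4, 9 → best response Heavy.
Brand 3 against (None, Heavy): payoffs 2, 0 → best response Moderate.
Brand 3 against (Light, Moderate): payoffs 11, 6 → best response Moderate.
Brand 3 against (Light, Heavy): payoffs 11, 2 → best response Moderate.
No profile is a mutual best response for all players.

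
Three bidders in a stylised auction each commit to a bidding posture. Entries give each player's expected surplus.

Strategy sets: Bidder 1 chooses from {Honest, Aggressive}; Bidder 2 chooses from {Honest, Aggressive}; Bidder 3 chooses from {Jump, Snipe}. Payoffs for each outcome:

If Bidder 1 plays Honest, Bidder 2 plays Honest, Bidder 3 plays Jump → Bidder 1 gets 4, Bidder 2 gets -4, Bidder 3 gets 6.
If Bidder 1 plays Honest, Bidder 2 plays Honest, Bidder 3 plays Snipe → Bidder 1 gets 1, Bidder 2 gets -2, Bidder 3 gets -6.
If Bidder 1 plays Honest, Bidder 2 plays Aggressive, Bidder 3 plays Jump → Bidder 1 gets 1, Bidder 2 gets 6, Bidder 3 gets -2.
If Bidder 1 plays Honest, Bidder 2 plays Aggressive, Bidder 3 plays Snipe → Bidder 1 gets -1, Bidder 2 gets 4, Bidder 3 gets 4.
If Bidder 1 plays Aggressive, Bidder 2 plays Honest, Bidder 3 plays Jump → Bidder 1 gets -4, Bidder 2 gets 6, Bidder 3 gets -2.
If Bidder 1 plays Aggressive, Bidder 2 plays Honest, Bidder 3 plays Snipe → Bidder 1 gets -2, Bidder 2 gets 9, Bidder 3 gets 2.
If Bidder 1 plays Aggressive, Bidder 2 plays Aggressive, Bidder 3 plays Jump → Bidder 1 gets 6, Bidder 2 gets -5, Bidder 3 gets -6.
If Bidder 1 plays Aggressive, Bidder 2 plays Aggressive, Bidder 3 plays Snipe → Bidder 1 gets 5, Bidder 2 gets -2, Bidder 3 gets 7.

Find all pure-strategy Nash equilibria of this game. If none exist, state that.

none

Check each profile: it is a Nash equilibrium iff no player can strictly gain by switching unilaterally.
(Honest, Honest, Jump): Bidder 2 can switch to Aggressive (-4 → 6). Not NE.
(Honest, Honest, Snipe): Bidder 2 can switch to Aggressive (-2 → 4). Not NE.
(Honest, Aggressive, Jump): Bidder 1 can switch to Aggressive (1 → 6). Not NE.
(Honest, Aggressive, Snipe): Bidder 1 can switch to Aggressive (-1 → 5). Not NE.
(Aggressive, Honest, Jump): Bidder 1 can switch to Honest (-4 → 4). Not NE.
(Aggressive, Honest, Snipe): Bidder 1 can switch to Honest (-2 → 1). Not NE.
(Aggressive, Aggressive, Jump): Bidder 2 can switch to Honest (-5 → 6). Not NE.
(Aggressive, Aggressive, Snipe): Bidder 2 can switch to Honest (-2 → 9). Not NE.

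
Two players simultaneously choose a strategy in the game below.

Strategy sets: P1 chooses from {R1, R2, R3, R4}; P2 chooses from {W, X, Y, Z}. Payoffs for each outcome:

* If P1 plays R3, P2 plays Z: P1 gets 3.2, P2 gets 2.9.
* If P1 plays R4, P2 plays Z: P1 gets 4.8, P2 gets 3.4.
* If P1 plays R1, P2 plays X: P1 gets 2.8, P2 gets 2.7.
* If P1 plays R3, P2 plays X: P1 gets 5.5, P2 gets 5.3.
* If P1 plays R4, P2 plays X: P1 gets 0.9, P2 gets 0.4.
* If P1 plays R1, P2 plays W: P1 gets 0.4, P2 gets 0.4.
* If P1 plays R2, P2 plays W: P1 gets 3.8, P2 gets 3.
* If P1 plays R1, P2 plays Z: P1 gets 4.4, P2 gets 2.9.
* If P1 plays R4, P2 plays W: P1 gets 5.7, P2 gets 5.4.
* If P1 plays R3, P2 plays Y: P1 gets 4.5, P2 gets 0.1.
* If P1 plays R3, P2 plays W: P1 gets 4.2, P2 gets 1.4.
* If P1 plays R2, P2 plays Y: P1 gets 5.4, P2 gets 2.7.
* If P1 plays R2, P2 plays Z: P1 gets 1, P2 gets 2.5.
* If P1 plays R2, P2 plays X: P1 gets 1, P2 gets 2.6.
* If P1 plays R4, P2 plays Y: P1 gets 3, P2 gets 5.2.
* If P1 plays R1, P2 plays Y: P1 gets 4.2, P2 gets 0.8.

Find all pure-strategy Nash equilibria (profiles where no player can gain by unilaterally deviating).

The pure Nash equilibria are (R3, X) and (R4, W).

(R1, W): P1 can switch to R2 (0.4 → 3.8). Not NE.
(R1, X): P1 can switch to R3 (2.8 → 5.5). Not NE.
(R1, Y): P1 can switch to R2 (4.2 → 5.4). Not NE.
(R1, Z): P1 can switch to R4 (4.4 → 4.8). Not NE.
(R2, W): P1 can switch to R3 (3.8 → 4.2). Not NE.
(R2, X): P1 can switch to R1 (1 → 2.8). Not NE.
(R2, Y): P2 can switch to W (2.7 → 3). Not NE.
(R2, Z): P1 can switch to R1 (1 → 4.4). Not NE.
(R3, W): P1 can switch to R4 (4.2 → 5.7). Not NE.
(R3, X): P1 gets 5.5, best alternative 2.8; P2 gets 5.3, best alternative 2.9. No profitable deviation — NE.
(R3, Y): P1 can switch to R2 (4.5 → 5.4). Not NE.
(R4, W): P1 gets 5.7, best alternative 4.2; P2 gets 5.4, best alternative 5.2. No profitable deviation — NE.
(The remaining 4 profiles each have a profitable deviation by the same check.)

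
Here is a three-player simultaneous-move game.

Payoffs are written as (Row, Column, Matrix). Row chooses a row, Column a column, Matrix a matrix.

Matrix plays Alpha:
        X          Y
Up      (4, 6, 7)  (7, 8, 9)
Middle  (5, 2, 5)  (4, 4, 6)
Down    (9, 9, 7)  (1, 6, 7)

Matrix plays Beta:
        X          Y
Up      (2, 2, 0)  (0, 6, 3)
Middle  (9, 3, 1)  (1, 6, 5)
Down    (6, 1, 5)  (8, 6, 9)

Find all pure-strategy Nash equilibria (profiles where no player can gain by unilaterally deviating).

The pure Nash equilibria are (Up, Y, Alpha), (Down, X, Alpha), (Down, Y, Beta).

For each player, find the best response to each opponent profile; mutual best responses are the pure NE.
Row against (X, Alpha): payoffs 4, 5, 9 → best response Down.
Row against (X, Beta): payoffs 2, 9, 6 → best response Middle.
Row against (Y, Alpha): payoffs 7, 4, 1 → best response Up.
Row against (Y, Beta): payoffs 0, 1, 8 → best response Down.
Column against (Up, Alpha): payoffs 6, 8 → best response Y.
Column against (Up, Beta): payoffs 2, 6 → best response Y.
Column against (Middle, Alpha): payoffs 2, 4 → best response Y.
Column against (Middle, Beta): payoffs 3, 6 → best response Y.
Column against (Down, Alpha): payoffs 9, 6 → best response X.
Column against (Down, Beta): payoffs 1, 6 → best response Y.
Matrix against (Up, X): payoffs 7, 0 → best response Alpha.
Matrix against (Up, Y): payoffs 9, 3 → best response Alpha.
Matrix against (Middle, X): payoffs 5, 1 → best response Alpha.
Matrix against (Middle, Y): payoffs 6, 5 → best response Alpha.
Matrix against (Down, X): payoffs 7, 5 → best response Alpha.
Matrix against (Down, Y): payoffs 7, 9 → best response Beta.
Mutual best responses: (Up, Y, Alpha); (Down, X, Alpha); (Down, Y, Beta).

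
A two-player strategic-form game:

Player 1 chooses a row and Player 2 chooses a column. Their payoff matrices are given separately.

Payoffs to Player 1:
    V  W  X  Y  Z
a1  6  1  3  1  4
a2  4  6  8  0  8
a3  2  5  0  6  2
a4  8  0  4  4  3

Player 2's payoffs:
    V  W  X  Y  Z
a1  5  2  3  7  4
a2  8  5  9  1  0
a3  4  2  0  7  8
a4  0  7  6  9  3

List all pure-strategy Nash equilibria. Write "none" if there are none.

Player 1 against V: payoffs 6, 4, 2, 8 → best response a4.
Player 1 against W: payoffs 1, 6, 5, 0 → best response a2.
Player 1 against X: payoffs 3, 8, 0, 4 → best response a2.
Player 1 against Y: payoffs 1, 0, 6, 4 → best response a3.
Player 1 against Z: payoffs 4, 8, 2, 3 → best response a2.
Player 2 against a1: payoffs 5, 2, 3, 7, 4 → best response Y.
Player 2 against a2: payoffs 8, 5, 9, 1, 0 → best response X.
Player 2 against a3: payoffs 4, 2, 0, 7, 8 → best response Z.
Player 2 against a4: payoffs 0, 7, 6, 9, 3 → best response Y.
Mutual best responses: (a2, X).

Pure NE: (a2, X)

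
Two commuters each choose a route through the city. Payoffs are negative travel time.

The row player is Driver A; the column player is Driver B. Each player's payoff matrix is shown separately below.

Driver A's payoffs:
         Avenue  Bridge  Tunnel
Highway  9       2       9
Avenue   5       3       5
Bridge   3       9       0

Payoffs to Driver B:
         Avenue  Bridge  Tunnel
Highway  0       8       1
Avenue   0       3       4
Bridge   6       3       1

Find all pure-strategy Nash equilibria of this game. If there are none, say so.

This game has no pure Nash equilibrium.

Driver A against Avenue: payoffs 9, 5, 3 → best response Highway.
Driver A against Bridge: payoffs 2, 3, 9 → best response Bridge.
Driver A against Tunnel: payoffs 9, 5, 0 → best response Highway.
Driver B against Highway: payoffs 0, 8, 1 → best response Bridge.
Driver B against Avenue: payoffs 0, 3, 4 → best response Tunnel.
Driver B against Bridge: payoffs 6, 3, 1 → best response Avenue.
No profile is a mutual best response for all players.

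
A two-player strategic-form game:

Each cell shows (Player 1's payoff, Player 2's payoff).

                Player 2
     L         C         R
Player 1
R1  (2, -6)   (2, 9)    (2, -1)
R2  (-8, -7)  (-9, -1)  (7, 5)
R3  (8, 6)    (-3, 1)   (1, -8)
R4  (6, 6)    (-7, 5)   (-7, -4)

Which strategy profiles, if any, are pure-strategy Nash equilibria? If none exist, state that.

(R1, L): Player 1 can switch to R3 (2 → 8). Not NE.
(R1, C): Player 1 gets 2, best alternative -3; Player 2 gets 9, best alternative -1. No profitable deviation — NE.
(R1, R): Player 1 can switch to R2 (2 → 7). Not NE.
(R2, L): Player 1 can switch to R1 (-8 → 2). Not NE.
(R2, C): Player 1 can switch to R1 (-9 → 2). Not NE.
(R2, R): Player 1 gets 7, best alternative 2; Player 2 gets 5, best alternative -1. No profitable deviation — NE.
(R3, L): Player 1 gets 8, best alternative 6; Player 2 gets 6, best alternative 1. No profitable deviation — NE.
(R3, C): Player 1 can switch to R1 (-3 → 2). Not NE.
(R3, R): Player 1 can switch to R1 (1 → 2). Not NE.
(R4, L): Player 1 can switch to R3 (6 → 8). Not NE.
(R4, C): Player 1 can switch to R1 (-7 → 2). Not NE.
(R4, R): Player 1 can switch to R1 (-7 → 2). Not NE.

Pure-strategy Nash equilibria: (R1, C), (R2, R), (R3, L)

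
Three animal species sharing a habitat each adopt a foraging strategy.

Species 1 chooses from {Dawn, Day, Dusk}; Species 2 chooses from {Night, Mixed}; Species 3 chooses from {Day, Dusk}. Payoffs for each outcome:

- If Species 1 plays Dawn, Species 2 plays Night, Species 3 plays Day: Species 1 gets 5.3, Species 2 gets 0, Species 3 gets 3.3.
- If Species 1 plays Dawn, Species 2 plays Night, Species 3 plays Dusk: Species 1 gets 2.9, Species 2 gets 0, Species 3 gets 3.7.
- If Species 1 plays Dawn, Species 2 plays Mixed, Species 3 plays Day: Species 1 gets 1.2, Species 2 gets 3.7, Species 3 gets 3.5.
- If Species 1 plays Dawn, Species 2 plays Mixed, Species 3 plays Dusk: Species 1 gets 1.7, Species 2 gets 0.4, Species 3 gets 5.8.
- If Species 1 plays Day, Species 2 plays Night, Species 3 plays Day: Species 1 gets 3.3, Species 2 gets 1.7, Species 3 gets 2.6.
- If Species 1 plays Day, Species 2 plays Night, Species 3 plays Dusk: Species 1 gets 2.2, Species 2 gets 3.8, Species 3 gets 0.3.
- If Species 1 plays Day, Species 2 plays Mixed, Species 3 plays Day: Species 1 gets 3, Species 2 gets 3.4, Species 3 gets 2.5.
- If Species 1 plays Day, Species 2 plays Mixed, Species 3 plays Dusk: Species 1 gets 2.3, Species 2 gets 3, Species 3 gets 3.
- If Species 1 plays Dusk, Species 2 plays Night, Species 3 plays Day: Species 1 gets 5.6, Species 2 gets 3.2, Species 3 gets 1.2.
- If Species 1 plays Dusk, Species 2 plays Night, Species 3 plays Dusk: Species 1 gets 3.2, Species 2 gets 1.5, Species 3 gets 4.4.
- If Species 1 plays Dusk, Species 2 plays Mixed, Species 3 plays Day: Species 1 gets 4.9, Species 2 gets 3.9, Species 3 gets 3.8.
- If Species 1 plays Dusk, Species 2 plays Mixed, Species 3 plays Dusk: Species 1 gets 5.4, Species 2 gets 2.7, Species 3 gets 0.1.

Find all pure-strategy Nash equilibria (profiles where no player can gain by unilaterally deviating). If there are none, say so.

Species 1 against (Night, Day): payoffs 5.3, 3.3, 5.6 → best response Dusk.
Species 1 against (Night, Dusk): payoffs 2.9, 2.2, 3.2 → best response Dusk.
Species 1 against (Mixed, Day): payoffs 1.2, 3, 4.9 → best response Dusk.
Species 1 against (Mixed, Dusk): payoffs 1.7, 2.3, 5.4 → best response Dusk.
Species 2 against (Dawn, Day): payoffs 0, 3.7 → best response Mixed.
Species 2 against (Dawn, Dusk): payoffs 0, 0.4 → best response Mixed.
Species 2 against (Day, Day): payoffs 1.7, 3.4 → best response Mixed.
Species 2 against (Day, Dusk): payoffs 3.8, 3 → best response Night.
Species 2 against (Dusk, Day): payoffs 3.2, 3.9 → best response Mixed.
Species 2 against (Dusk, Dusk): payoffs 1.5, 2.7 → best response Mixed.
Species 3 against (Dawn, Night): payoffs 3.3, 3.7 → best response Dusk.
Species 3 against (Dawn, Mixed): payoffs 3.5, 5.8 → best response Dusk.
Species 3 against (Day, Night): payoffs 2.6, 0.3 → best response Day.
Species 3 against (Day, Mixed): payoffs 2.5, 3 → best response Dusk.
Species 3 against (Dusk, Night): payoffs 1.2, 4.4 → best response Dusk.
Species 3 against (Dusk, Mixed): payoffs 3.8, 0.1 → best response Day.
Mutual best responses: (Dusk, Mixed, Day).

(Dusk, Mixed, Day)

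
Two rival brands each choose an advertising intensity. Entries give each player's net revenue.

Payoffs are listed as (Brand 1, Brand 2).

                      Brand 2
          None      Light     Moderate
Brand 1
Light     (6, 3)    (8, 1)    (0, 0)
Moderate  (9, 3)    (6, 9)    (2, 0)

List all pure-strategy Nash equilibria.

Brand 1 against None: payoffs 6, 9 → best response Moderate.
Brand 1 against Light: payoffs 8, 6 → best response Light.
Brand 1 against Moderate: payoffs 0, 2 → best response Moderate.
Brand 2 against Light: payoffs 3, 1, 0 → best response None.
Brand 2 against Moderate: payoffs 3, 9, 0 → best response Light.
No profile is a mutual best response for all players.

There is no pure-strategy Nash equilibrium.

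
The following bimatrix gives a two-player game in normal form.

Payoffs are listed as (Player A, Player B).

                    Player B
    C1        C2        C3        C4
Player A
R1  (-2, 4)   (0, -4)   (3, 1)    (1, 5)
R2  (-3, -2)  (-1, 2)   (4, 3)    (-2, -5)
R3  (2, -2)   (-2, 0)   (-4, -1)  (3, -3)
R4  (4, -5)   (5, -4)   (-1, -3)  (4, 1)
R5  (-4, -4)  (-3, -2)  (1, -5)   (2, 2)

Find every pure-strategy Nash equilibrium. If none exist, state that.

(R1, C1): Player A can switch to R3 (-2 → 2). Not NE.
(R1, C2): Player A can switch to R4 (0 → 5). Not NE.
(R1, C3): Player A can switch to R2 (3 → 4). Not NE.
(R1, C4): Player A can switch to R3 (1 → 3). Not NE.
(R2, C1): Player A can switch to R1 (-3 → -2). Not NE.
(R2, C2): Player A can switch to R1 (-1 → 0). Not NE.
(R2, C3): Player A gets 4, best alternative 3; Player B gets 3, best alternative 2. No profitable deviation — NE.
(R2, C4): Player A can switch to R1 (-2 → 1). Not NE.
(R3, C1): Player A can switch to R4 (2 → 4). Not NE.
(R3, C2): Player A can switch to R1 (-2 → 0). Not NE.
(R3, C3): Player A can switch to R1 (-4 → 3). Not NE.
(R4, C4): Player A gets 4, best alternative 3; Player B gets 1, best alternative -3. No profitable deviation — NE.
(The remaining 8 profiles each have a profitable deviation by the same check.)

The pure Nash equilibria are (R2, C3) and (R4, C4).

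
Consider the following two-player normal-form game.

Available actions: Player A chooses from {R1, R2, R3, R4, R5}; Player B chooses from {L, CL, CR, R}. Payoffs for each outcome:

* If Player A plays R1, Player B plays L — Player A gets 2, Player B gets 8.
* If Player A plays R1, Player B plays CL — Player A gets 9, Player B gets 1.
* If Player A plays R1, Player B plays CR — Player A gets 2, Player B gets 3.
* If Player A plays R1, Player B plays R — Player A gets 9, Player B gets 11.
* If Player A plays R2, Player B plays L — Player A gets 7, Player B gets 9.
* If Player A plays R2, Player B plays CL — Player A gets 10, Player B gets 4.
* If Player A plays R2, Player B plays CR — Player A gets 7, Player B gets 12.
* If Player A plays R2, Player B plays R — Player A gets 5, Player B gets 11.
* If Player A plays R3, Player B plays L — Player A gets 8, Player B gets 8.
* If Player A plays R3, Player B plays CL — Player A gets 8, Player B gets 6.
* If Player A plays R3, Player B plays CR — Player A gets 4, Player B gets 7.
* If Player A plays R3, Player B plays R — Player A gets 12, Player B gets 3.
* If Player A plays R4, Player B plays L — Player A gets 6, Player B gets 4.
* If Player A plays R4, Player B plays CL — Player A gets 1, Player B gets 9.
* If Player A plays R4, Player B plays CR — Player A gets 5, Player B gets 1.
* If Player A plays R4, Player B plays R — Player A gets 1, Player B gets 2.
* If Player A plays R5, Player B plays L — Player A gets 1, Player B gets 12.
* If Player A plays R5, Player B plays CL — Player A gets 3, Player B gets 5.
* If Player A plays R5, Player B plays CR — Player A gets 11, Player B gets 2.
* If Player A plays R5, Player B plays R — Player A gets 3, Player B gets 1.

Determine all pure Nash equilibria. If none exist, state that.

The unique pure-strategy Nash equilibrium is (R3, L).

(R1, L): Player A can switch to R2 (2 → 7). Not NE.
(R1, CL): Player A can switch to R2 (9 → 10). Not NE.
(R1, CR): Player A can switch to R2 (2 → 7). Not NE.
(R1, R): Player A can switch to R3 (9 → 12). Not NE.
(R2, L): Player A can switch to R3 (7 → 8). Not NE.
(R2, CL): Player B can switch to L (4 → 9). Not NE.
(R2, CR): Player A can switch to R5 (7 → 11). Not NE.
(R2, R): Player A can switch to R1 (5 → 9). Not NE.
(R3, L): Player A gets 8, best alternative 7; Player B gets 8, best alternative 7. No profitable deviation — NE.
(R3, CL): Player A can switch to R1 (8 → 9). Not NE.
(R3, CR): Player A can switch to R2 (4 → 7). Not NE.
(The remaining 9 profiles each have a profitable deviation by the same check.)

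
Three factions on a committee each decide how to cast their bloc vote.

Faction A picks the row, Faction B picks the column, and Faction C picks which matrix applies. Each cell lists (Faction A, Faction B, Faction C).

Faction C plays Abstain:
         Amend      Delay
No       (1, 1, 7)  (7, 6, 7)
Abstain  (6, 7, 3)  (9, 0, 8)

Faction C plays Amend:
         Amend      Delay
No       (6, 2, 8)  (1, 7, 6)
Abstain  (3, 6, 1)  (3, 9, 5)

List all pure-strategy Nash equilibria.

Mark each player's best response to every combination of opponents' strategies; a profile where every player is best-responding is a pure Nash equilibrium.
Faction A against (Amend, Abstain): payoffs 1, 6 → best response Abstain.
Faction A against (Amend, Amend): payoffs 6, 3 → best response No.
Faction A against (Delay, Abstain): payoffs 7, 9 → best response Abstain.
Faction A against (Delay, Amend): payoffs 1, 3 → best response Abstain.
Faction B against (No, Abstain): payoffs 1, 6 → best response Delay.
Faction B against (No, Amend): payoffs 2, 7 → best response Delay.
Faction B against (Abstain, Abstain): payoffs 7, 0 → best response Amend.
Faction B against (Abstain, Amend): payoffs 6, 9 → best response Delay.
Faction C against (No, Amend): payoffs 7, 8 → best response Amend.
Faction C against (No, Delay): payoffs 7, 6 → best response Abstain.
Faction C against (Abstain, Amend): payoffs 3, 1 → best response Abstain.
Faction C against (Abstain, Delay): payoffs 8, 5 → best response Abstain.
Mutual best responses: (Abstain, Amend, Abstain).

Pure NE: (Abstain, Amend, Abstain)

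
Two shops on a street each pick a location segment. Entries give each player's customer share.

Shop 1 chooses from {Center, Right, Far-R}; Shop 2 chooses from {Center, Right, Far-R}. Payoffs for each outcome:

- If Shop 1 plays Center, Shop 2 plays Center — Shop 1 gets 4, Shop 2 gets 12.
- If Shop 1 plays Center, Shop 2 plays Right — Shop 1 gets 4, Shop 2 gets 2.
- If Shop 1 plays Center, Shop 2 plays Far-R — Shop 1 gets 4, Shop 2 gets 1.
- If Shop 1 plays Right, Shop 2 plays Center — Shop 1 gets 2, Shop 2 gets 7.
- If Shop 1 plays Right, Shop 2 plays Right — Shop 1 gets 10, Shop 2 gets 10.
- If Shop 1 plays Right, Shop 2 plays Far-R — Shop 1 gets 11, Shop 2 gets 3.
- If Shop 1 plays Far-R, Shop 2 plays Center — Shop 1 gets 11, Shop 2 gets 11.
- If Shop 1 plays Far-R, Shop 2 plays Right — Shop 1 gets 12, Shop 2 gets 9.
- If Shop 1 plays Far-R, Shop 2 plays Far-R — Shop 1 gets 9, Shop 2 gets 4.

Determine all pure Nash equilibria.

The unique pure-strategy Nash equilibrium is (Far-R, Center).

Mark each player's best response to every combination of opponents' strategies; a profile where every player is best-responding is a pure Nash equilibrium.
Shop 1 against Center: payoffs 4, 2, 11 → best response Far-R.
Shop 1 against Right: payoffs 4, 10, 12 → best response Far-R.
Shop 1 against Far-R: payoffs 4, 11, 9 → best response Right.
Shop 2 against Center: payoffs 12, 2, 1 → best response Center.
Shop 2 against Right: payoffs 7, 10, 3 → best response Right.
Shop 2 against Far-R: payoffs 11, 9, 4 → best response Center.
Mutual best responses: (Far-R, Center).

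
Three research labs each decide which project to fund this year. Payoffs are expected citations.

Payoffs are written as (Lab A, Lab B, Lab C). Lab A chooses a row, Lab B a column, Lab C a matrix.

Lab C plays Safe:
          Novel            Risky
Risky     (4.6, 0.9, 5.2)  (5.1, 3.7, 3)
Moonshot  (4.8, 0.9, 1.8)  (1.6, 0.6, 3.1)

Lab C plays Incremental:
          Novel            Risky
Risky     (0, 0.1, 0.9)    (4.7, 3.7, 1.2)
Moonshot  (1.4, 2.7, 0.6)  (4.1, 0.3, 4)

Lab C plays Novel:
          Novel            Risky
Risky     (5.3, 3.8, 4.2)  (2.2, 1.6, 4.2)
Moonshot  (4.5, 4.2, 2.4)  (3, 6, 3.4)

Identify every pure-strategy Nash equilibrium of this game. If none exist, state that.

Lab A against (Novel, Safe): payoffs 4.6, 4.8 → best response Moonshot.
Lab A against (Novel, Incremental): payoffs 0, 1.4 → best response Moonshot.
Lab A against (Novel, Novel): payoffs 5.3, 4.5 → best response Risky.
Lab A against (Risky, Safe): payoffs 5.1, 1.6 → best response Risky.
Lab A against (Risky, Incremental): payoffs 4.7, 4.1 → best response Risky.
Lab A against (Risky, Novel): payoffs 2.2, 3 → best response Moonshot.
Lab B against (Risky, Safe): payoffs 0.9, 3.7 → best response Risky.
Lab B against (Risky, Incremental): payoffs 0.1, 3.7 → best response Risky.
Lab B against (Risky, Novel): payoffs 3.8, 1.6 → best response Novel.
Lab B against (Moonshot, Safe): payoffs 0.9, 0.6 → best response Novel.
Lab B against (Moonshot, Incremental): payoffs 2.7, 0.3 → best response Novel.
Lab B against (Moonshot, Novel): payoffs 4.2, 6 → best response Risky.
Lab C against (Risky, Novel): payoffs 5.2, 0.9, 4.2 → best response Safe.
Lab C against (Risky, Risky): payoffs 3, 1.2, 4.2 → best response Novel.
Lab C against (Moonshot, Novel): payoffs 1.8, 0.6, 2.4 → best response Novel.
Lab C against (Moonshot, Risky): payoffs 3.1, 4, 3.4 → best response Incremental.
No profile is a mutual best response for all players.

This game has no pure Nash equilibrium.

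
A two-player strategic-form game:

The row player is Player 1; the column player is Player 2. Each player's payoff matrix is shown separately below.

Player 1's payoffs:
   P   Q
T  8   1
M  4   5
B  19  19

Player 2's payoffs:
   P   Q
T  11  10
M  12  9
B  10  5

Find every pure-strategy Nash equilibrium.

Player 1 against P: payoffs 8, 4, 19 → best response B.
Player 1 against Q: payoffs 1, 5, 19 → best response B.
Player 2 against T: payoffs 11, 10 → best response P.
Player 2 against M: payoffs 12, 9 → best response P.
Player 2 against B: payoffs 10, 5 → best response P.
Mutual best responses: (B, P).

(B, P)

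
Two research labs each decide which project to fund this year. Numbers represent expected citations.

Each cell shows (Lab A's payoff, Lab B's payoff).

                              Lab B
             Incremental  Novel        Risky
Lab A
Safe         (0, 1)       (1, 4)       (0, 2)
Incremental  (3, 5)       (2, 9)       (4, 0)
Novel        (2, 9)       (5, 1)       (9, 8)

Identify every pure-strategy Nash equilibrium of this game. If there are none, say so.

This game has no pure Nash equilibrium.

Lab A against Incremental: payoffs 0, 3, 2 → best response Incremental.
Lab A against Novel: payoffs 1, 2, 5 → best response Novel.
Lab A against Risky: payoffs 0, 4, 9 → best response Novel.
Lab B against Safe: payoffs 1, 4, 2 → best response Novel.
Lab B against Incremental: payoffs 5, 9, 0 → best response Novel.
Lab B against Novel: payoffs 9, 1, 8 → best response Incremental.
No profile is a mutual best response for all players.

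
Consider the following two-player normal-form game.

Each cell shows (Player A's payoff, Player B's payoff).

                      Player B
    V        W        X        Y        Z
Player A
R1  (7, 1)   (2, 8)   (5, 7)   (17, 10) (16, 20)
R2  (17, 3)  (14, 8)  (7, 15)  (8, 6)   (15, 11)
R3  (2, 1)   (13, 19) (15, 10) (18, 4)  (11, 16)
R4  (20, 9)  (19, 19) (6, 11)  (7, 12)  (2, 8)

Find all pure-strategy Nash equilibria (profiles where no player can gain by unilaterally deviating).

Pure-strategy Nash equilibria: (R1, Z); (R4, W)

(R1, V): Player A can switch to R2 (7 → 17). Not NE.
(R1, W): Player A can switch to R2 (2 → 14). Not NE.
(R1, X): Player A can switch to R2 (5 → 7). Not NE.
(R1, Y): Player A can switch to R3 (17 → 18). Not NE.
(R1, Z): Player A gets 16, best alternative 15; Player B gets 20, best alternative 10. No profitable deviation — NE.
(R2, V): Player A can switch to R4 (17 → 20). Not NE.
(R2, W): Player A can switch to R4 (14 → 19). Not NE.
(R2, X): Player A can switch to R3 (7 → 15). Not NE.
(R2, Y): Player A can switch to R1 (8 → 17). Not NE.
(R2, Z): Player A can switch to R1 (15 → 16). Not NE.
(R3, V): Player A can switch to R1 (2 → 7). Not NE.
(R4, W): Player A gets 19, best alternative 14; Player B gets 19, best alternative 12. No profitable deviation — NE.
(The remaining 8 profiles each have a profitable deviation by the same check.)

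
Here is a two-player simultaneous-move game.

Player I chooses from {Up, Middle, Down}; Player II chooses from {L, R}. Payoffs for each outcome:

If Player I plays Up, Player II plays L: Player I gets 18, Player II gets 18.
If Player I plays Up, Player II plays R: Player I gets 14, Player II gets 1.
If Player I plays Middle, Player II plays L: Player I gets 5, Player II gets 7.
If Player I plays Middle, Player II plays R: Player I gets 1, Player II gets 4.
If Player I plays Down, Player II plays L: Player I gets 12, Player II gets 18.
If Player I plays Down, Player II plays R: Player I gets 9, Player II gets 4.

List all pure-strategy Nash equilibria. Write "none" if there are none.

(Up, L): Player I gets 18, best alternative 12; Player II gets 18, best alternative 1. No profitable deviation — NE.
(Up, R): Player II can switch to L (1 → 18). Not NE.
(Middle, L): Player I can switch to Up (5 → 18). Not NE.
(Middle, R): Player I can switch to Up (1 → 14). Not NE.
(Down, L): Player I can switch to Up (12 → 18). Not NE.
(Down, R): Player I can switch to Up (9 → 14). Not NE.

Pure NE: (Up, L)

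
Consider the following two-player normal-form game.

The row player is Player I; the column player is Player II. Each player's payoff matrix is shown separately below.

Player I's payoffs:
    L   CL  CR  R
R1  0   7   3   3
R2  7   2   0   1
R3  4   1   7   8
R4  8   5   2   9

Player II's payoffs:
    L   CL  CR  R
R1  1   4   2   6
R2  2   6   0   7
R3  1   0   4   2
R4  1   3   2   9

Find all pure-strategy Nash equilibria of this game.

Check each profile: it is a Nash equilibrium iff no player can strictly gain by switching unilaterally.
(R1, L): Player I can switch to R2 (0 → 7). Not NE.
(R1, CL): Player II can switch to R (4 → 6). Not NE.
(R1, CR): Player I can switch to R3 (3 → 7). Not NE.
(R1, R): Player I can switch to R3 (3 → 8). Not NE.
(R2, L): Player I can switch to R4 (7 → 8). Not NE.
(R2, CL): Player I can switch to R1 (2 → 7). Not NE.
(R2, CR): Player I can switch to R1 (0 → 3). Not NE.
(R2, R): Player I can switch to R1 (1 → 3). Not NE.
(R3, CR): Player I gets 7, best alternative 3; Player II gets 4, best alternative 2. No profitable deviation — NE.
(R4, R): Player I gets 9, best alternative 8; Player II gets 9, best alternative 3. No profitable deviation — NE.
(The remaining 6 profiles each have a profitable deviation by the same check.)

The pure Nash equilibria are (R3, CR) and (R4, R).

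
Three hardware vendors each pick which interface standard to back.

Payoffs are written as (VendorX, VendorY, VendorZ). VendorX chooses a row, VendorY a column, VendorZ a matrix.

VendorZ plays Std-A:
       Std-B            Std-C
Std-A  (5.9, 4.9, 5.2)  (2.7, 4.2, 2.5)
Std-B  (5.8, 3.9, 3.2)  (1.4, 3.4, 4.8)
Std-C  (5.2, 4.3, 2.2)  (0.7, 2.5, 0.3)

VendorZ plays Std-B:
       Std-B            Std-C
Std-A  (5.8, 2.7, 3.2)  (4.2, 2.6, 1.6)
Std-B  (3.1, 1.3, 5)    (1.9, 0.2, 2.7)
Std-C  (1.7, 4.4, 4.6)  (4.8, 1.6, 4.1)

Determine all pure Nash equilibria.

Pure NE: (Std-A, Std-B, Std-A)

VendorX against (Std-B, Std-A): payoffs 5.9, 5.8, 5.2 → best response Std-A.
VendorX against (Std-B, Std-B): payoffs 5.8, 3.1, 1.7 → best response Std-A.
VendorX against (Std-C, Std-A): payoffs 2.7, 1.4, 0.7 → best response Std-A.
VendorX against (Std-C, Std-B): payoffs 4.2, 1.9, 4.8 → best response Std-C.
VendorY against (Std-A, Std-A): payoffs 4.9, 4.2 → best response Std-B.
VendorY against (Std-A, Std-B): payoffs 2.7, 2.6 → best response Std-B.
VendorY against (Std-B, Std-A): payoffs 3.9, 3.4 → best response Std-B.
VendorY against (Std-B, Std-B): payoffs 1.3, 0.2 → best response Std-B.
VendorY against (Std-C, Std-A): payoffs 4.3, 2.5 → best response Std-B.
VendorY against (Std-C, Std-B): payoffs 4.4, 1.6 → best response Std-B.
VendorZ against (Std-A, Std-B): payoffs 5.2, 3.2 → best response Std-A.
VendorZ against (Std-A, Std-C): payoffs 2.5, 1.6 → best response Std-A.
VendorZ against (Std-B, Std-B): payoffs 3.2, 5 → best response Std-B.
VendorZ against (Std-B, Std-C): payoffs 4.8, 2.7 → best response Std-A.
VendorZ against (Std-C, Std-B): payoffs 2.2, 4.6 → best response Std-B.
VendorZ against (Std-C, Std-C): payoffs 0.3, 4.1 → best response Std-B.
Mutual best responses: (Std-A, Std-B, Std-A).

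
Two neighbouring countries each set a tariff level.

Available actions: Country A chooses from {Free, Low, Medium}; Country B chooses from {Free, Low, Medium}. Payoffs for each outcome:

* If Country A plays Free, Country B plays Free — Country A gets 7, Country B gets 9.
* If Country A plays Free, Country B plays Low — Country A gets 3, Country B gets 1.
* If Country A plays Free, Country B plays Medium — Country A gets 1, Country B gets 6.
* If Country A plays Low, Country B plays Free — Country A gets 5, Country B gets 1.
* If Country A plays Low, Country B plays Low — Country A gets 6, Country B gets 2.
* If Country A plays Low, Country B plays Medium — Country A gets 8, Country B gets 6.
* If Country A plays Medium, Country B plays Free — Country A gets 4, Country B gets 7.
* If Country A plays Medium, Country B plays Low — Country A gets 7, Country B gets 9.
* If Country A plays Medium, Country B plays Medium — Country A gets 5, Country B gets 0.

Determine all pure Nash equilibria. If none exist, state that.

Pure-strategy Nash equilibria: (Free, Free); (Low, Medium); (Medium, Low)

(Free, Free): Country A gets 7, best alternative 5; Country B gets 9, best alternative 6. No profitable deviation — NE.
(Free, Low): Country A can switch to Low (3 → 6). Not NE.
(Free, Medium): Country A can switch to Low (1 → 8). Not NE.
(Low, Free): Country A can switch to Free (5 → 7). Not NE.
(Low, Low): Country A can switch to Medium (6 → 7). Not NE.
(Low, Medium): Country A gets 8, best alternative 5; Country B gets 6, best alternative 2. No profitable deviation — NE.
(Medium, Free): Country A can switch to Free (4 → 7). Not NE.
(Medium, Low): Country A gets 7, best alternative 6; Country B gets 9, best alternative 7. No profitable deviation — NE.
(Medium, Medium): Country A can switch to Low (5 → 8). Not NE.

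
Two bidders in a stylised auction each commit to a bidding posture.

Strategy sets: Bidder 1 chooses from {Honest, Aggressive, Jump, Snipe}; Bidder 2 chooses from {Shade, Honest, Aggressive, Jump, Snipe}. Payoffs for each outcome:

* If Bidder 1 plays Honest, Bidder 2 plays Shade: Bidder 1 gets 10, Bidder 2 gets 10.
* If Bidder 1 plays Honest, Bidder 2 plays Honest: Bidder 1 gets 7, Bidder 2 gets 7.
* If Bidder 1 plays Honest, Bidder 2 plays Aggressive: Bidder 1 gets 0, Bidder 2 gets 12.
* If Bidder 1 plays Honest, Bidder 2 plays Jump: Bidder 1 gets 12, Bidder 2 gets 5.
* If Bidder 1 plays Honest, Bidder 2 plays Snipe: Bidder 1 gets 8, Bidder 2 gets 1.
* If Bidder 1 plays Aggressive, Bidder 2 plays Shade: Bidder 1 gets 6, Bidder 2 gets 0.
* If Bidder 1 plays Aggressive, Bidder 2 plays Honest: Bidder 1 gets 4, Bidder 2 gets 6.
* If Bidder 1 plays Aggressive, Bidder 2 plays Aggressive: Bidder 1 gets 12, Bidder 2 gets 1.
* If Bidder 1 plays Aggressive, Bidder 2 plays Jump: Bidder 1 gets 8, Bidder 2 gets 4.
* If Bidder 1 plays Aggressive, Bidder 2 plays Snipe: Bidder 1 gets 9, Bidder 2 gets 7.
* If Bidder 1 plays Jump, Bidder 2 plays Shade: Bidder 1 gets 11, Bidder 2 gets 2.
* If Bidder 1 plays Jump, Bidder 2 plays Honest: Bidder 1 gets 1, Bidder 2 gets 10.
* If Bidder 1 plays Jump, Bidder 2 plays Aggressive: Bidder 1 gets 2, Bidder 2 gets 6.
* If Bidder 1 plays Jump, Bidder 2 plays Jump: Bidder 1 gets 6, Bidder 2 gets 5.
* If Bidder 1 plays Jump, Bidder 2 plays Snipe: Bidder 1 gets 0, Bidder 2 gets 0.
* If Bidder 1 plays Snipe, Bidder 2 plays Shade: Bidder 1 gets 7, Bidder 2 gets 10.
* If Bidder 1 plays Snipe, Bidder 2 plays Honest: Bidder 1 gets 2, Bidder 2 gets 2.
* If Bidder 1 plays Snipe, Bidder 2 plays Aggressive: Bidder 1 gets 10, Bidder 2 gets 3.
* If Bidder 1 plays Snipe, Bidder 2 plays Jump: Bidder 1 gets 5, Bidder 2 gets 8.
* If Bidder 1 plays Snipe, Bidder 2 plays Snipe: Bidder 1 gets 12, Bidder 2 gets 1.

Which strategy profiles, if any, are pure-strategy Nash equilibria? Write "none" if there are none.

There is no pure-strategy Nash equilibrium.

Bidder 1 against Shade: payoffs 10, 6, 11, 7 → best response Jump.
Bidder 1 against Honest: payoffs 7, 4, 1, 2 → best response Honest.
Bidder 1 against Aggressive: payoffs 0, 12, 2, 10 → best response Aggressive.
Bidder 1 against Jump: payoffs 12, 8, 6, 5 → best response Honest.
Bidder 1 against Snipe: payoffs 8, 9, 0, 12 → best response Snipe.
Bidder 2 against Honest: payoffs 10, 7, 12, 5, 1 → best response Aggressive.
Bidder 2 against Aggressive: payoffs 0, 6, 1, 4, 7 → best response Snipe.
Bidder 2 against Jump: payoffs 2, 10, 6, 5, 0 → best response Honest.
Bidder 2 against Snipe: payoffs 10, 2, 3, 8, 1 → best response Shade.
No profile is a mutual best response for all players.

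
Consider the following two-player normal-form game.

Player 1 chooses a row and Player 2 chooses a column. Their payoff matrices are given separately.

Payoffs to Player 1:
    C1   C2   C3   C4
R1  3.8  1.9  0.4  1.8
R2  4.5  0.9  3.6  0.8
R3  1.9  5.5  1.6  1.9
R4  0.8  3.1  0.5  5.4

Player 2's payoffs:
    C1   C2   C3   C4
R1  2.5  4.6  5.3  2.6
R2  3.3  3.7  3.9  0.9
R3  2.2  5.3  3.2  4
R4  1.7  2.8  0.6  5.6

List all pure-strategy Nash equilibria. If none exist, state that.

The pure Nash equilibria are (R2, C3) and (R3, C2) and (R4, C4).

For each player, find the best response to each opponent profile; mutual best responses are the pure NE.
Player 1 against C1: payoffs 3.8, 4.5, 1.9, 0.8 → best response R2.
Player 1 against C2: payoffs 1.9, 0.9, 5.5, 3.1 → best response R3.
Player 1 against C3: payoffs 0.4, 3.6, 1.6, 0.5 → best response R2.
Player 1 against C4: payoffs 1.8, 0.8, 1.9, 5.4 → best response R4.
Player 2 against R1: payoffs 2.5, 4.6, 5.3, 2.6 → best response C3.
Player 2 against R2: payoffs 3.3, 3.7, 3.9, 0.9 → best response C3.
Player 2 against R3: payoffs 2.2, 5.3, 3.2, 4 → best response C2.
Player 2 against R4: payoffs 1.7, 2.8, 0.6, 5.6 → best response C4.
Mutual best responses: (R2, C3); (R3, C2); (R4, C4).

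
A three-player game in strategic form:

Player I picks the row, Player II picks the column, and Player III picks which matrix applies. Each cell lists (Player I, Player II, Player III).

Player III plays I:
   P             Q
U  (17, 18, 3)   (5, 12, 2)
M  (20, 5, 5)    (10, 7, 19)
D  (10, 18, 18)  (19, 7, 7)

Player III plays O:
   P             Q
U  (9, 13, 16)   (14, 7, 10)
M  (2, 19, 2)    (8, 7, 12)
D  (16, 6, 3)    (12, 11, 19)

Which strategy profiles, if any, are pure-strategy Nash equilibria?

Player I against (P, I): payoffs 17, 20, 10 → best response M.
Player I against (P, O): payoffs 9, 2, 16 → best response D.
Player I against (Q, I): payoffs 5, 10, 19 → best response D.
Player I against (Q, O): payoffs 14, 8, 12 → best response U.
Player II against (U, I): payoffs 18, 12 → best response P.
Player II against (U, O): payoffs 13, 7 → best response P.
Player II against (M, I): payoffs 5, 7 → best response Q.
Player II against (M, O): payoffs 19, 7 → best response P.
Player II against (D, I): payoffs 18, 7 → best response P.
Player II against (D, O): payoffs 6, 11 → best response Q.
Player III against (U, P): payoffs 3, 16 → best response O.
Player III against (U, Q): payoffs 2, 10 → best response O.
Player III against (M, P): payoffs 5, 2 → best response I.
Player III against (M, Q): payoffs 19, 12 → best response I.
Player III against (D, P): payoffs 18, 3 → best response I.
Player III against (D, Q): payoffs 7, 19 → best response O.
No profile is a mutual best response for all players.

No pure-strategy Nash equilibrium.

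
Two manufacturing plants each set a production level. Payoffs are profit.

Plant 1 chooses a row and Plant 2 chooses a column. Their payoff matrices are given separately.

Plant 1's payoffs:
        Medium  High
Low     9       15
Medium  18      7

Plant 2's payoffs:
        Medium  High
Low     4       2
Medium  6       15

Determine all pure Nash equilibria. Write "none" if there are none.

There is no pure-strategy Nash equilibrium.

(Low, Medium): Plant 1 can switch to Medium (9 → 18). Not NE.
(Low, High): Plant 2 can switch to Medium (2 → 4). Not NE.
(Medium, Medium): Plant 2 can switch to High (6 → 15). Not NE.
(Medium, High): Plant 1 can switch to Low (7 → 15). Not NE.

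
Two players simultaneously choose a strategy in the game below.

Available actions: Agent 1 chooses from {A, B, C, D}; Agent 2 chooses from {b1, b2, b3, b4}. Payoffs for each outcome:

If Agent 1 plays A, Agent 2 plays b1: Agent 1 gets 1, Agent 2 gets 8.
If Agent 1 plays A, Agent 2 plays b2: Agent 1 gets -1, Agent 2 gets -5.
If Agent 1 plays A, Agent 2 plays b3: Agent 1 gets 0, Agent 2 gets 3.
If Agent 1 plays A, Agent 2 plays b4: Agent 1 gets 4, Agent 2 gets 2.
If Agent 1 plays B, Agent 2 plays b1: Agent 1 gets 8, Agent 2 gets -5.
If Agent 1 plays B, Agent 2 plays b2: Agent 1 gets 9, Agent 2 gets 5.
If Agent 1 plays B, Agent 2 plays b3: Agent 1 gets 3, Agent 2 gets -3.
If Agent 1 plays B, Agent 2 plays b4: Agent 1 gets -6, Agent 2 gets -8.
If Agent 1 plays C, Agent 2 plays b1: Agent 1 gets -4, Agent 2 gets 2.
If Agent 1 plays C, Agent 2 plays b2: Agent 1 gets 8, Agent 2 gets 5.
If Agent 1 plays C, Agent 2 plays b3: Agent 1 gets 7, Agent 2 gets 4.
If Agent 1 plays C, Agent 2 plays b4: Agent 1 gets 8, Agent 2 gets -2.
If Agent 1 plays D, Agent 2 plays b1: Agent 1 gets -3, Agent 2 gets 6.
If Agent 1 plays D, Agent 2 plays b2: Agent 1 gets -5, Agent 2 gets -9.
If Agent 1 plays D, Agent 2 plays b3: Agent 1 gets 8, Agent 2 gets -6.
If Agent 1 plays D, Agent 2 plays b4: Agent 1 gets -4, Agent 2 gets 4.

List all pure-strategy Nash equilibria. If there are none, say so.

The unique pure-strategy Nash equilibrium is (B, b2).

Agent 1 against b1: payoffs 1, 8, -4, -3 → best response B.
Agent 1 against b2: payoffs -1, 9, 8, -5 → best response B.
Agent 1 against b3: payoffs 0, 3, 7, 8 → best response D.
Agent 1 against b4: payoffs 4, -6, 8, -4 → best response C.
Agent 2 against A: payoffs 8, -5, 3, 2 → best response b1.
Agent 2 against B: payoffs -5, 5, -3, -8 → best response b2.
Agent 2 against C: payoffs 2, 5, 4, -2 → best response b2.
Agent 2 against D: payoffs 6, -9, -6, 4 → best response b1.
Mutual best responses: (B, b2).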